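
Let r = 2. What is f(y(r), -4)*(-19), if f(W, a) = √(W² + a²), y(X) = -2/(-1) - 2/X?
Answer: -19*√17 ≈ -78.339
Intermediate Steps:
y(X) = 2 - 2/X (y(X) = -2*(-1) - 2/X = 2 - 2/X)
f(y(r), -4)*(-19) = √((2 - 2/2)² + (-4)²)*(-19) = √((2 - 2*½)² + 16)*(-19) = √((2 - 1)² + 16)*(-19) = √(1² + 16)*(-19) = √(1 + 16)*(-19) = √17*(-19) = -19*√17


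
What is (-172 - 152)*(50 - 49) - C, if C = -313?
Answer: -11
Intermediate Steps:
(-172 - 152)*(50 - 49) - C = (-172 - 152)*(50 - 49) - 1*(-313) = -324*1 + 313 = -324 + 313 = -11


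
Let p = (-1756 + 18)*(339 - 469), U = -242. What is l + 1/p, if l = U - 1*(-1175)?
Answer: 210802021/225940 ≈ 933.00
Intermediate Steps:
l = 933 (l = -242 - 1*(-1175) = -242 + 1175 = 933)
p = 225940 (p = -1738*(-130) = 225940)
l + 1/p = 933 + 1/225940 = 210802021/225940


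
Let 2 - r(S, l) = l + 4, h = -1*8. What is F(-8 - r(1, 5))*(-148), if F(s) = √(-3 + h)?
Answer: -148*I*√11 ≈ -490.86*I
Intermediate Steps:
h = -8
r(S, l) = -2 - l (r(S, l) = 2 - (l + 4) = 2 - (4 + l) = 2 + (-4 - l) = -2 - l)
F(s) = I*√11 (F(s) = √(-3 - 8) = √(-11) = I*√11)
F(-8 - r(1, 5))*(-148) = (I*√11)*(-148) = -148*I*√11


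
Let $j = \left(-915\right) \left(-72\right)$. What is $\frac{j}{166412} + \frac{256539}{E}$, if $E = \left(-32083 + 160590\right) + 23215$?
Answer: $\frac{4390551119}{2104030122} \approx 2.0867$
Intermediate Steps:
$E = 151722$ ($E = 128507 + 23215 = 151722$)
$j = 65880$
$\frac{j}{166412} + \frac{256539}{E} = \frac{65880}{166412} + \frac{256539}{151722} = 65880 \cdot \frac{1}{166412} + 256539 \cdot \frac{1}{151722} = \frac{16470}{41603} + \frac{85513}{50574} = \frac{4390551119}{2104030122}$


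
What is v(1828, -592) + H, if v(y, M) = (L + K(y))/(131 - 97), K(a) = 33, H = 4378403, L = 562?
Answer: 8756841/2 ≈ 4.3784e+6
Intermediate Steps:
v(y, M) = 35/2 (v(y, M) = (562 + 33)/(131 - 97) = 595/34 = 595*(1/34) = 35/2)
v(1828, -592) + H = 35/2 + 4378403 = 8756841/2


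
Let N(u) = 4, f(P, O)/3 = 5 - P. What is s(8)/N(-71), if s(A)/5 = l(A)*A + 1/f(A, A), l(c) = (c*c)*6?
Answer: 138235/36 ≈ 3839.9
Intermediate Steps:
f(P, O) = 15 - 3*P (f(P, O) = 3*(5 - P) = 15 - 3*P)
l(c) = 6*c² (l(c) = c²*6 = 6*c²)
s(A) = 5/(15 - 3*A) + 30*A³ (s(A) = 5*((6*A²)*A + 1/(15 - 3*A)) = 5*(6*A³ + 1/(15 - 3*A)) = 5*(1/(15 - 3*A) + 6*A³) = 5/(15 - 3*A) + 30*A³)
s(8)/N(-71) = (5*(-1 + 18*8³*(-5 + 8))/(3*(-5 + 8)))/4 = ((5/3)*(-1 + 18*512*3)/3)*(¼) = ((5/3)*(⅓)*(-1 + 27648))*(¼) = ((5/3)*(⅓)*27647)*(¼) = (138235/9)*(¼) = 138235/36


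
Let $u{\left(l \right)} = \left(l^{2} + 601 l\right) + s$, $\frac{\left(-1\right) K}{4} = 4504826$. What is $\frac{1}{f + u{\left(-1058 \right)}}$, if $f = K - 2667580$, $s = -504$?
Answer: $- \frac{1}{20203882} \approx -4.9495 \cdot 10^{-8}$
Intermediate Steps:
$K = -18019304$ ($K = \left(-4\right) 4504826 = -18019304$)
$u{\left(l \right)} = -504 + l^{2} + 601 l$ ($u{\left(l \right)} = \left(l^{2} + 601 l\right) - 504 = -504 + l^{2} + 601 l$)
$f = -20686884$ ($f = -18019304 - 2667580 = -20686884$)
$\frac{1}{f + u{\left(-1058 \right)}} = \frac{1}{-20686884 + \left(-504 + \left(-1058\right)^{2} + 601 \left(-1058\right)\right)} = \frac{1}{-20686884 - -483002} = \frac{1}{-20686884 + 483002} = \frac{1}{-20203882} = - \frac{1}{20203882}$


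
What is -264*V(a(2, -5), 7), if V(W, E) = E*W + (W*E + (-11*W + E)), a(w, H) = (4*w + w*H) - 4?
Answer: 2904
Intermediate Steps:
a(w, H) = -4 + 4*w + H*w (a(w, H) = (4*w + H*w) - 4 = -4 + 4*w + H*w)
V(W, E) = E - 11*W + 2*E*W (V(W, E) = E*W + (E*W + (E - 11*W)) = E*W + (E - 11*W + E*W) = E - 11*W + 2*E*W)
-264*V(a(2, -5), 7) = -264*(7 - 11*(-4 + 4*2 - 5*2) + 2*7*(-4 + 4*2 - 5*2)) = -264*(7 - 11*(-4 + 8 - 10) + 2*7*(-4 + 8 - 10)) = -264*(7 - 11*(-6) + 2*7*(-6)) = -264*(7 + 66 - 84) = -264*(-11) = 2904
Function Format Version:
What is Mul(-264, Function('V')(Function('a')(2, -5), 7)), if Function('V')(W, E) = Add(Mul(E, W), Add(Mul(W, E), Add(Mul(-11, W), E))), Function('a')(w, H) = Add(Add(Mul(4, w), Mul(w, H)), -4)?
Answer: 2904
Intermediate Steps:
Function('a')(w, H) = Add(-4, Mul(4, w), Mul(H, w)) (Function('a')(w, H) = Add(Add(Mul(4, w), Mul(H, w)), -4) = Add(-4, Mul(4, w), Mul(H, w)))
Function('V')(W, E) = Add(E, Mul(-11, W), Mul(2, E, W)) (Function('V')(W, E) = Add(Mul(E, W), Add(Mul(E, W), Add(E, Mul(-11, W)))) = Add(Mul(E, W), Add(E, Mul(-11, W), Mul(E, W))) = Add(E, Mul(-11, W), Mul(2, E, W)))
Mul(-264, Function('V')(Function('a')(2, -5), 7)) = Mul(-264, Add(7, Mul(-11, Add(-4, Mul(4, 2), Mul(-5, 2))), Mul(2, 7, Add(-4, Mul(4, 2), Mul(-5, 2))))) = Mul(-264, Add(7, Mul(-11, Add(-4, 8, -10)), Mul(2, 7, Add(-4, 8, -10)))) = Mul(-264, Add(7, Mul(-11, -6), Mul(2, 7, -6))) = Mul(-264, Add(7, 66, -84)) = Mul(-264, -11) = 2904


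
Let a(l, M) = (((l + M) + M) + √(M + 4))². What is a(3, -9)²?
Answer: (15 - I*√5)⁴ ≈ 43900.0 - 29516.0*I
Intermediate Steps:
a(l, M) = (l + √(4 + M) + 2*M)² (a(l, M) = (((M + l) + M) + √(4 + M))² = ((l + 2*M) + √(4 + M))² = (l + √(4 + M) + 2*M)²)
a(3, -9)² = ((3 + √(4 - 9) + 2*(-9))²)² = ((3 + √(-5) - 18)²)² = ((3 + I*√5 - 18)²)² = ((-15 + I*√5)²)² = (-15 + I*√5)⁴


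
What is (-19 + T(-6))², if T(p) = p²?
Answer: 289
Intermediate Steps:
(-19 + T(-6))² = (-19 + (-6)²)² = (-19 + 36)² = 17² = 289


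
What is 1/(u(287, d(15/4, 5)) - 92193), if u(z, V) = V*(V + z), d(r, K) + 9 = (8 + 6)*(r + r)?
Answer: -1/55425 ≈ -1.8042e-5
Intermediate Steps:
d(r, K) = -9 + 28*r (d(r, K) = -9 + (8 + 6)*(r + r) = -9 + 14*(2*r) = -9 + 28*r)
1/(u(287, d(15/4, 5)) - 92193) = 1/((-9 + 28*(15/4))*((-9 + 28*(15/4)) + 287) - 92193) = 1/((-9 + 105)*((-9 + 105) + 287) - 92193) = 1/(96*(96 + 287) - 92193) = 1/(96*383 - 92193) = 1/(36768 - 92193) = 1/(-55425) = -1/55425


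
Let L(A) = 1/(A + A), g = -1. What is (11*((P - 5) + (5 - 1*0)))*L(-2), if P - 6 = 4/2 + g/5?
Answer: -429/20 ≈ -21.450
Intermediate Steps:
P = 39/5 (P = 6 + (4/2 - 1/5) = 6 + (4*(½) - 1*⅕) = 6 + (2 - ⅕) = 6 + 9/5 = 39/5 ≈ 7.8000)
L(A) = 1/(2*A)
(11*((P - 5) + (5 - 1*0)))*L(-2) = (11*((39/5 - 5) + (5 - 1*0)))*((½)/(-2)) = (11*(14/5 + (5 + 0)))*((½)*(-½)) = (11*(14/5 + 5))*(-¼) = (11*(39/5))*(-¼) = (429/5)*(-¼) = -429/20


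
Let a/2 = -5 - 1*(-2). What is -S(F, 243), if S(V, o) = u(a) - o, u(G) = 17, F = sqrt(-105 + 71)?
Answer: 226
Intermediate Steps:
a = -6 (a = 2*(-5 - 1*(-2)) = 2*(-5 + 2) = 2*(-3) = -6)
F = I*sqrt(34) (F = sqrt(-34) = I*sqrt(34) ≈ 5.8309*I)
S(V, o) = 17 - o
-S(F, 243) = -(17 - 1*243) = -(17 - 243) = -1*(-226) = 226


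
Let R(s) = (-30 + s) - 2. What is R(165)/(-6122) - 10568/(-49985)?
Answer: 58049291/306008170 ≈ 0.18970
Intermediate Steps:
R(s) = -32 + s
R(165)/(-6122) - 10568/(-49985) = (-32 + 165)/(-6122) - 10568/(-49985) = 133*(-1/6122) - 10568*(-1/49985) = -133/6122 + 10568/49985 = 58049291/306008170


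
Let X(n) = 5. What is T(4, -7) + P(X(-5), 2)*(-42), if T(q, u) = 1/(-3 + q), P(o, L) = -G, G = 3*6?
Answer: 757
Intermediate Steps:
G = 18
P(o, L) = -18 (P(o, L) = -1*18 = -18)
T(4, -7) + P(X(-5), 2)*(-42) = 1/(-3 + 4) - 18*(-42) = 1/1 + 756 = 1 + 756 = 757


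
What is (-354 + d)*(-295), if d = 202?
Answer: 44840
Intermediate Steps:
(-354 + d)*(-295) = (-354 + 202)*(-295) = -152*(-295) = 44840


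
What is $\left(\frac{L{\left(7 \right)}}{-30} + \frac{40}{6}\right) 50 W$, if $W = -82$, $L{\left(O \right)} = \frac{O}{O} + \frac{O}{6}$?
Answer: $- \frac{243335}{9} \approx -27037.0$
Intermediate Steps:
$L{\left(O \right)} = 1 + \frac{O}{6}$ ($L{\left(O \right)} = 1 + O \frac{1}{6} = 1 + \frac{O}{6}$)
$\left(\frac{L{\left(7 \right)}}{-30} + \frac{40}{6}\right) 50 W = \left(\frac{1 + \frac{1}{6} \cdot 7}{-30} + \frac{40}{6}\right) 50 \left(-82\right) = \left(\left(1 + \frac{7}{6}\right) \left(- \frac{1}{30}\right) + 40 \cdot \frac{1}{6}\right) 50 \left(-82\right) = \left(\frac{13}{6} \left(- \frac{1}{30}\right) + \frac{20}{3}\right) 50 \left(-82\right) = \left(- \frac{13}{180} + \frac{20}{3}\right) 50 \left(-82\right) = \frac{1187}{180} \cdot 50 \left(-82\right) = \frac{5935}{18} \left(-82\right) = - \frac{243335}{9}$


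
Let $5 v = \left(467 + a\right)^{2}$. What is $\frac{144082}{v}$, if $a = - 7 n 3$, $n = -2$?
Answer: $\frac{720410}{259081} \approx 2.7806$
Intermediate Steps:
$a = 42$ ($a = \left(-7\right) \left(-2\right) 3 = 14 \cdot 3 = 42$)
$v = \frac{259081}{5}$ ($v = \frac{\left(467 + 42\right)^{2}}{5} = \frac{509^{2}}{5} = \frac{1}{5} \cdot 259081 = \frac{259081}{5} \approx 51816.0$)
$\frac{144082}{v} = \frac{144082}{\frac{259081}{5}} = 144082 \cdot \frac{5}{259081} = \frac{720410}{259081}$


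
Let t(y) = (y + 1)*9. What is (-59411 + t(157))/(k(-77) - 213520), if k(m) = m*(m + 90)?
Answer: 57989/214521 ≈ 0.27032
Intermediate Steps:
k(m) = m*(90 + m)
t(y) = 9 + 9*y (t(y) = (1 + y)*9 = 9 + 9*y)
(-59411 + t(157))/(k(-77) - 213520) = (-59411 + (9 + 9*157))/(-77*(90 - 77) - 213520) = (-59411 + (9 + 1413))/(-77*13 - 213520) = (-59411 + 1422)/(-1001 - 213520) = -57989/(-214521) = -57989*(-1/214521) = 57989/214521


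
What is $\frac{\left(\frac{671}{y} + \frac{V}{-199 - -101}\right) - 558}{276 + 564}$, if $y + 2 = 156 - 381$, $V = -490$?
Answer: $- \frac{63101}{95340} \approx -0.66185$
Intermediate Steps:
$y = -227$ ($y = -2 + \left(156 - 381\right) = -2 - 225 = -227$)
$\frac{\left(\frac{671}{y} + \frac{V}{-199 - -101}\right) - 558}{276 + 564} = \frac{\left(\frac{671}{-227} - \frac{490}{-199 - -101}\right) - 558}{276 + 564} = \frac{\left(671 \left(- \frac{1}{227}\right) - \frac{490}{-199 + 101}\right) - 558}{840} = \left(\left(- \frac{671}{227} - \frac{490}{-98}\right) - 558\right) \frac{1}{840} = \left(\left(- \frac{671}{227} - -5\right) - 558\right) \frac{1}{840} = \left(\left(- \frac{671}{227} + 5\right) - 558\right) \frac{1}{840} = \left(\frac{464}{227} - 558\right) \frac{1}{840} = \left(- \frac{126202}{227}\right) \frac{1}{840} = - \frac{63101}{95340}$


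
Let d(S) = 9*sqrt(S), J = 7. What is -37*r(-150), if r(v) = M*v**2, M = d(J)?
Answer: -7492500*sqrt(7) ≈ -1.9823e+7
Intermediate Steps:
M = 9*sqrt(7) ≈ 23.812
r(v) = 9*sqrt(7)*v**2 (r(v) = (9*sqrt(7))*v**2 = 9*sqrt(7)*v**2)
-37*r(-150) = -333*sqrt(7)*(-150)**2 = -333*sqrt(7)*22500 = -7492500*sqrt(7)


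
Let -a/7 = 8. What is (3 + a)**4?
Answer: 7890481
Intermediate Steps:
a = -56 (a = -7*8 = -56)
(3 + a)**4 = (3 - 56)**4 = (-53)**4 = 7890481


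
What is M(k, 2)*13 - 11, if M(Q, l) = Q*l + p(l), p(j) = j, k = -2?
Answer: -37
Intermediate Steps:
M(Q, l) = l + Q*l (M(Q, l) = Q*l + l = l + Q*l)
M(k, 2)*13 - 11 = (2*(1 - 2))*13 - 11 = (2*(-1))*13 - 11 = -2*13 - 11 = -26 - 11 = -37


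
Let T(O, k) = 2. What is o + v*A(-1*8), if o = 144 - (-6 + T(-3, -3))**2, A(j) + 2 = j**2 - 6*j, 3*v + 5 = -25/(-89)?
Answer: -4008/89 ≈ -45.034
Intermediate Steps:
v = -140/89 (v = -5/3 + (-25/(-89))/3 = -5/3 + (-25*(-1/89))/3 = -5/3 + (1/3)*(25/89) = -5/3 + 25/267 = -140/89 ≈ -1.5730)
A(j) = -2 + j**2 - 6*j (A(j) = -2 + (j**2 - 6*j) = -2 + j**2 - 6*j)
o = 128 (o = 144 - (-6 + 2)**2 = 144 - 1*(-4)**2 = 144 - 1*16 = 144 - 16 = 128)
o + v*A(-1*8) = 128 - 140*(-2 + (-1*8)**2 - (-6)*8)/89 = 128 - 140*(-2 + (-8)**2 - 6*(-8))/89 = 128 - 140*(-2 + 64 + 48)/89 = 128 - 140/89*110 = 128 - 15400/89 = -4008/89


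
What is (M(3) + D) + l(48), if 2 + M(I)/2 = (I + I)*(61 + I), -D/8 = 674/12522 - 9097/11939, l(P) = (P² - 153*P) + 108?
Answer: -311134866280/74750079 ≈ -4162.3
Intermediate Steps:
l(P) = 108 + P² - 153*P
D = 423462992/74750079 (D = -8*(674/12522 - 9097/11939) = -8*(674*(1/12522) - 9097*1/11939) = -8*(337/6261 - 9097/11939) = -8*(-52932874/74750079) = 423462992/74750079 ≈ 5.6651)
M(I) = -4 + 4*I*(61 + I) (M(I) = -4 + 2*((I + I)*(61 + I)) = -4 + 2*((2*I)*(61 + I)) = -4 + 2*(2*I*(61 + I)) = -4 + 4*I*(61 + I))
(M(3) + D) + l(48) = ((-4 + 4*3² + 244*3) + 423462992/74750079) + (108 + 48² - 153*48) = ((-4 + 4*9 + 732) + 423462992/74750079) + (108 + 2304 - 7344) = ((-4 + 36 + 732) + 423462992/74750079) - 4932 = (764 + 423462992/74750079) - 4932 = 57532523348/74750079 - 4932 = -311134866280/74750079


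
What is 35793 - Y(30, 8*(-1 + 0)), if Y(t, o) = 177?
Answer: 35616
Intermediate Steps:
35793 - Y(30, 8*(-1 + 0)) = 35793 - 1*177 = 35793 - 177 = 35616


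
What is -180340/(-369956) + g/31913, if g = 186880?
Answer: 18723141925/2951601457 ≈ 6.3434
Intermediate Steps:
-180340/(-369956) + g/31913 = -180340/(-369956) + 186880/31913 = -180340*(-1/369956) + 186880*(1/31913) = 45085/92489 + 186880/31913 = 18723141925/2951601457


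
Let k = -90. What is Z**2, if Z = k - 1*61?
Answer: 22801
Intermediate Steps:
Z = -151 (Z = -90 - 1*61 = -90 - 61 = -151)
Z**2 = (-151)**2 = 22801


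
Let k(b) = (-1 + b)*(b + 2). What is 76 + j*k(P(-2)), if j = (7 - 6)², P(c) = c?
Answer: 76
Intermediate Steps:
k(b) = (-1 + b)*(2 + b)
j = 1 (j = 1² = 1)
76 + j*k(P(-2)) = 76 + 1*(-2 - 2 + (-2)²) = 76 + 1*(-2 - 2 + 4) = 76 + 1*0 = 76 + 0 = 76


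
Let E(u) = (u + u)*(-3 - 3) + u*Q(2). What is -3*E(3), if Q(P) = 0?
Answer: 108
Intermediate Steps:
E(u) = -12*u (E(u) = (u + u)*(-3 - 3) + u*0 = (2*u)*(-6) + 0 = -12*u + 0 = -12*u)
-3*E(3) = -(-36)*3 = -3*(-36) = 108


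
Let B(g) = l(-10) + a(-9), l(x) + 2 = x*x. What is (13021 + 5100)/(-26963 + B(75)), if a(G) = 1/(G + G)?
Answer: -326178/483571 ≈ -0.67452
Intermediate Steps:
a(G) = 1/(2*G)
l(x) = -2 + x**2 (l(x) = -2 + x*x = -2 + x**2)
B(g) = 1763/18 (B(g) = (-2 + (-10)**2) + (1/2)/(-9) = (-2 + 100) + (1/2)*(-1/9) = 98 - 1/18 = 1763/18)
(13021 + 5100)/(-26963 + B(75)) = (13021 + 5100)/(-26963 + 1763/18) = 18121/(-483571/18) = 18121*(-18/483571) = -326178/483571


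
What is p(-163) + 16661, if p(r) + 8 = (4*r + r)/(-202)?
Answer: 3364721/202 ≈ 16657.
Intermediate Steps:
p(r) = -8 - 5*r/202 (p(r) = -8 + (4*r + r)/(-202) = -8 + (5*r)*(-1/202) = -8 - 5*r/202)
p(-163) + 16661 = (-8 - 5/202*(-163)) + 16661 = (-8 + 815/202) + 16661 = -801/202 + 16661 = 3364721/202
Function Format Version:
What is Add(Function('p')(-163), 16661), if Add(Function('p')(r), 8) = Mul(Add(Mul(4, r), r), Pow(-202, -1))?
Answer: Rational(3364721, 202) ≈ 16657.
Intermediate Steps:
Function('p')(r) = Add(-8, Mul(Rational(-5, 202), r)) (Function('p')(r) = Add(-8, Mul(Add(Mul(4, r), r), Pow(-202, -1))) = Add(-8, Mul(Mul(5, r), Rational(-1, 202))) = Add(-8, Mul(Rational(-5, 202), r)))
Add(Function('p')(-163), 16661) = Add(Add(-8, Mul(Rational(-5, 202), -163)), 16661) = Add(Add(-8, Rational(815, 202)), 16661) = Add(Rational(-801, 202), 16661) = Rational(3364721, 202)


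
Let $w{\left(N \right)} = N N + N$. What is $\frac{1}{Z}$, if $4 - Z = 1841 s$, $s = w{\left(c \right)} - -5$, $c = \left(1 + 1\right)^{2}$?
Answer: $- \frac{1}{46021} \approx -2.1729 \cdot 10^{-5}$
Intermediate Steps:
$c = 4$ ($c = 2^{2} = 4$)
$w{\left(N \right)} = N + N^{2}$ ($w{\left(N \right)} = N^{2} + N = N + N^{2}$)
$s = 25$ ($s = 4 \left(1 + 4\right) - -5 = 4 \cdot 5 + 5 = 20 + 5 = 25$)
$Z = -46021$ ($Z = 4 - 1841 \cdot 25 = 4 - 46025 = -46021$)
$\frac{1}{Z} = \frac{1}{-46021} = - \frac{1}{46021}$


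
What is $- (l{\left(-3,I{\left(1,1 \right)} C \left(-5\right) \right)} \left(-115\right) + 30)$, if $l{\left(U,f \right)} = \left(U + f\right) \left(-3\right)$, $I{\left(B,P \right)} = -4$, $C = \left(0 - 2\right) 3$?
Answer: $42405$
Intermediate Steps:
$C = -6$ ($C = \left(-2\right) 3 = -6$)
$l{\left(U,f \right)} = - 3 U - 3 f$
$- (l{\left(-3,I{\left(1,1 \right)} C \left(-5\right) \right)} \left(-115\right) + 30) = - (\left(\left(-3\right) \left(-3\right) - 3 \left(-4\right) \left(-6\right) \left(-5\right)\right) \left(-115\right) + 30) = - (\left(9 - 3 \cdot 24 \left(-5\right)\right) \left(-115\right) + 30) = - (\left(9 - -360\right) \left(-115\right) + 30) = - (\left(9 + 360\right) \left(-115\right) + 30) = - (369 \left(-115\right) + 30) = - (-42435 + 30) = \left(-1\right) \left(-42405\right) = 42405$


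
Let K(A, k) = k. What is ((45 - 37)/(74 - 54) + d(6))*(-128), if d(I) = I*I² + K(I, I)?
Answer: -142336/5 ≈ -28467.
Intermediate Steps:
d(I) = I + I³ (d(I) = I*I² + I = I³ + I = I + I³)
((45 - 37)/(74 - 54) + d(6))*(-128) = ((45 - 37)/(74 - 54) + (6 + 6³))*(-128) = (8/20 + (6 + 216))*(-128) = (8*(1/20) + 222)*(-128) = (⅖ + 222)*(-128) = (1112/5)*(-128) = -142336/5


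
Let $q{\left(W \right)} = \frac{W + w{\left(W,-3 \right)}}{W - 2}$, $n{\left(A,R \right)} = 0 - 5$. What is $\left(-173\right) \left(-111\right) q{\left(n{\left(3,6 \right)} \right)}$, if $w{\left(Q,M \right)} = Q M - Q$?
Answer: $- \frac{288045}{7} \approx -41149.0$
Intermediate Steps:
$n{\left(A,R \right)} = -5$
$w{\left(Q,M \right)} = - Q + M Q$ ($w{\left(Q,M \right)} = M Q - Q = - Q + M Q$)
$q{\left(W \right)} = - \frac{3 W}{-2 + W}$ ($q{\left(W \right)} = \frac{W + W \left(-1 - 3\right)}{W - 2} = \frac{W + W \left(-4\right)}{-2 + W} = \frac{W - 4 W}{-2 + W} = \frac{\left(-3\right) W}{-2 + W} = - \frac{3 W}{-2 + W}$)
$\left(-173\right) \left(-111\right) q{\left(n{\left(3,6 \right)} \right)} = \left(-173\right) \left(-111\right) \left(\left(-3\right) \left(-5\right) \frac{1}{-2 - 5}\right) = 19203 \left(\left(-3\right) \left(-5\right) \frac{1}{-7}\right) = 19203 \left(\left(-3\right) \left(-5\right) \left(- \frac{1}{7}\right)\right) = 19203 \left(- \frac{15}{7}\right) = - \frac{288045}{7}$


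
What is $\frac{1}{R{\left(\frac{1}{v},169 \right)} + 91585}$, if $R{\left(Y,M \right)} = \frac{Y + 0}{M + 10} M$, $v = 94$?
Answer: $\frac{16826}{1541009379} \approx 1.0919 \cdot 10^{-5}$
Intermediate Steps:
$R{\left(Y,M \right)} = \frac{M Y}{10 + M}$ ($R{\left(Y,M \right)} = \frac{Y}{10 + M} M = \frac{M Y}{10 + M}$)
$\frac{1}{R{\left(\frac{1}{v},169 \right)} + 91585} = \frac{1}{\frac{169}{94 \left(10 + 169\right)} + 91585} = \frac{1}{169 \cdot \frac{1}{94} \cdot \frac{1}{179} + 91585} = \frac{1}{\frac{169}{16826} + 91585} = \frac{1}{\frac{1541009379}{16826}} = \frac{16826}{1541009379}$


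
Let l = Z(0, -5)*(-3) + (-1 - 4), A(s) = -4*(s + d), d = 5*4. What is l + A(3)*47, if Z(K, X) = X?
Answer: -4314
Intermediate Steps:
d = 20
A(s) = -80 - 4*s (A(s) = -4*(s + 20) = -4*(20 + s) = -80 - 4*s)
l = 10 (l = -5*(-3) + (-1 - 4) = 15 - 5 = 10)
l + A(3)*47 = 10 + (-80 - 4*3)*47 = 10 + (-80 - 12)*47 = 10 - 92*47 = 10 - 4324 = -4314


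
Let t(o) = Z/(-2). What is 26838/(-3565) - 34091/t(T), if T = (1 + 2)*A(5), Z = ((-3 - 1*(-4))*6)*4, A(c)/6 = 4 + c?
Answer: 121212359/42780 ≈ 2833.4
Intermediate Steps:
A(c) = 24 + 6*c (A(c) = 6*(4 + c) = 24 + 6*c)
Z = 24 (Z = ((-3 + 4)*6)*4 = (1*6)*4 = 6*4 = 24)
T = 162 (T = (1 + 2)*(24 + 6*5) = 3*(24 + 30) = 3*54 = 162)
t(o) = -12 (t(o) = 24/(-2) = 24*(-½) = -12)
26838/(-3565) - 34091/t(T) = 26838/(-3565) - 34091/(-12) = 26838*(-1/3565) - 34091*(-1/12) = -26838/3565 + 34091/12 = 121212359/42780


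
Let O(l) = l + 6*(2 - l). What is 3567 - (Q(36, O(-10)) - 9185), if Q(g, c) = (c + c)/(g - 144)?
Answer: 344335/27 ≈ 12753.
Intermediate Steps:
O(l) = 12 - 5*l (O(l) = l + (12 - 6*l) = 12 - 5*l)
Q(g, c) = 2*c/(-144 + g) (Q(g, c) = (2*c)/(-144 + g) = 2*c/(-144 + g))
3567 - (Q(36, O(-10)) - 9185) = 3567 - (2*(12 - 5*(-10))/(-144 + 36) - 9185) = 3567 - (2*(12 + 50)/(-108) - 9185) = 3567 - (2*62*(-1/108) - 9185) = 3567 - (-31/27 - 9185) = 3567 - 1*(-248026/27) = 3567 + 248026/27 = 344335/27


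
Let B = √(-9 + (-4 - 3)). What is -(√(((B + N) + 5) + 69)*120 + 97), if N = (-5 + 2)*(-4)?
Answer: -97 - 120*√(86 + 4*I) ≈ -1210.1 - 25.873*I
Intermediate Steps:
B = 4*I (B = √(-9 - 7) = √(-16) = 4*I ≈ 4.0*I)
N = 12 (N = -3*(-4) = 12)
-(√(((B + N) + 5) + 69)*120 + 97) = -(√(((4*I + 12) + 5) + 69)*120 + 97) = -(√(((12 + 4*I) + 5) + 69)*120 + 97) = -(√((17 + 4*I) + 69)*120 + 97) = -(√(86 + 4*I)*120 + 97) = -(120*√(86 + 4*I) + 97) = -(97 + 120*√(86 + 4*I)) = -97 - 120*√(86 + 4*I)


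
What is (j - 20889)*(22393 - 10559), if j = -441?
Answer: -252419220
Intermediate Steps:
(j - 20889)*(22393 - 10559) = (-441 - 20889)*(22393 - 10559) = -21330*11834 = -252419220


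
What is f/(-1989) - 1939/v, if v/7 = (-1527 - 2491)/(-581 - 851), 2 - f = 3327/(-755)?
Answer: -297843890273/3016905255 ≈ -98.725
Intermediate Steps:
f = 4837/755 (f = 2 - 3327/(-755) = 2 - 3327*(-1)/755 = 2 - 1*(-3327/755) = 2 + 3327/755 = 4837/755 ≈ 6.4066)
v = 14063/716 (v = 7*((-1527 - 2491)/(-581 - 851)) = 7*(-4018/(-1432)) = 7*(-4018*(-1/1432)) = 7*(2009/716) = 14063/716 ≈ 19.641)
f/(-1989) - 1939/v = (4837/755)/(-1989) - 1939/14063/716 = (4837/755)*(-1/1989) - 1939*716/14063 = -4837/1501695 - 198332/2009 = -297843890273/3016905255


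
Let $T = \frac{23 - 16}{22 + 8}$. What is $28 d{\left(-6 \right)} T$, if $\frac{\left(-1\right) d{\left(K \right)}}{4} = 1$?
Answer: $- \frac{392}{15} \approx -26.133$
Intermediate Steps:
$d{\left(K \right)} = -4$ ($d{\left(K \right)} = \left(-4\right) 1 = -4$)
$T = \frac{7}{30}$ ($T = \frac{23 - 16}{30} = 7 \cdot \frac{1}{30} = \frac{7}{30} \approx 0.23333$)
$28 d{\left(-6 \right)} T = 28 \left(-4\right) \frac{7}{30} = \left(-112\right) \frac{7}{30} = - \frac{392}{15}$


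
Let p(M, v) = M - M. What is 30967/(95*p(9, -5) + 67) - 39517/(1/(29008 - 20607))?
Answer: -22242784272/67 ≈ -3.3198e+8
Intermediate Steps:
p(M, v) = 0
30967/(95*p(9, -5) + 67) - 39517/(1/(29008 - 20607)) = 30967/(95*0 + 67) - 39517/(1/(29008 - 20607)) = 30967/(0 + 67) - 39517/(1/8401) = 30967/67 - 39517/1/8401 = 30967*(1/67) - 39517*8401 = 30967/67 - 331982317 = -22242784272/67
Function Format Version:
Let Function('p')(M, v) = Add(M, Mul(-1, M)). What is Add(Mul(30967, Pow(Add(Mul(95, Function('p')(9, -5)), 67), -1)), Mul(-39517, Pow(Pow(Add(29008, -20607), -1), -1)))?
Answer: Rational(-22242784272, 67) ≈ -3.3198e+8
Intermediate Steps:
Function('p')(M, v) = 0
Add(Mul(30967, Pow(Add(Mul(95, Function('p')(9, -5)), 67), -1)), Mul(-39517, Pow(Pow(Add(29008, -20607), -1), -1))) = Add(Mul(30967, Pow(Add(Mul(95, 0), 67), -1)), Mul(-39517, Pow(Pow(Add(29008, -20607), -1), -1))) = Add(Mul(30967, Pow(Add(0, 67), -1)), Mul(-39517, Pow(Pow(8401, -1), -1))) = Add(Mul(30967, Pow(67, -1)), Mul(-39517, Pow(Rational(1, 8401), -1))) = Add(Mul(30967, Rational(1, 67)), Mul(-39517, 8401)) = Add(Rational(30967, 67), -331982317) = Rational(-22242784272, 67)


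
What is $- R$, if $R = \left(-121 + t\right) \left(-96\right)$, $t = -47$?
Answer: $-16128$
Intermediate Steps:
$R = 16128$ ($R = \left(-121 - 47\right) \left(-96\right) = \left(-168\right) \left(-96\right) = 16128$)
$- R = \left(-1\right) 16128 = -16128$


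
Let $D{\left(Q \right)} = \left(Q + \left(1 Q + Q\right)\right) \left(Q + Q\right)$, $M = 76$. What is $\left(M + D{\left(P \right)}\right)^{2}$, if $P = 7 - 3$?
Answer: $29584$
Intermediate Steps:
$P = 4$
$D{\left(Q \right)} = 6 Q^{2}$ ($D{\left(Q \right)} = \left(Q + \left(Q + Q\right)\right) 2 Q = \left(Q + 2 Q\right) 2 Q = 3 Q 2 Q = 6 Q^{2}$)
$\left(M + D{\left(P \right)}\right)^{2} = \left(76 + 6 \cdot 4^{2}\right)^{2} = \left(76 + 6 \cdot 16\right)^{2} = \left(76 + 96\right)^{2} = 172^{2} = 29584$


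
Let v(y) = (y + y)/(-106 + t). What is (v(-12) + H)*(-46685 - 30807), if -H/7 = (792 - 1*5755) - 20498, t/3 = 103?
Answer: -2803664977044/203 ≈ -1.3811e+10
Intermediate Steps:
t = 309 (t = 3*103 = 309)
v(y) = 2*y/203 (v(y) = (y + y)/(-106 + 309) = (2*y)/203 = (2*y)*(1/203) = 2*y/203)
H = 178227 (H = -7*((792 - 1*5755) - 20498) = -7*((792 - 5755) - 20498) = -7*(-4963 - 20498) = -7*(-25461) = 178227)
(v(-12) + H)*(-46685 - 30807) = ((2/203)*(-12) + 178227)*(-46685 - 30807) = (-24/203 + 178227)*(-77492) = (36180057/203)*(-77492) = -2803664977044/203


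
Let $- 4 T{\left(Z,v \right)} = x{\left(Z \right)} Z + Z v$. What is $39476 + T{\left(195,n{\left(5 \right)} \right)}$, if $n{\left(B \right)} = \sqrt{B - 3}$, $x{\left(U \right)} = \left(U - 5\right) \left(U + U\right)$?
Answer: $-3572899 - \frac{195 \sqrt{2}}{4} \approx -3.573 \cdot 10^{6}$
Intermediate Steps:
$x{\left(U \right)} = 2 U \left(-5 + U\right)$ ($x{\left(U \right)} = \left(-5 + U\right) 2 U = 2 U \left(-5 + U\right)$)
$n{\left(B \right)} = \sqrt{-3 + B}$
$T{\left(Z,v \right)} = - \frac{Z^{2} \left(-5 + Z\right)}{2} - \frac{Z v}{4}$ ($T{\left(Z,v \right)} = - \frac{2 Z \left(-5 + Z\right) Z + Z v}{4} = - \frac{2 Z^{2} \left(-5 + Z\right) + Z v}{4} = - \frac{Z v + 2 Z^{2} \left(-5 + Z\right)}{4} = - \frac{Z^{2} \left(-5 + Z\right)}{2} - \frac{Z v}{4}$)
$39476 + T{\left(195,n{\left(5 \right)} \right)} = 39476 - \frac{195 \left(\sqrt{-3 + 5} + 2 \cdot 195 \left(-5 + 195\right)\right)}{4} = 39476 - \frac{195 \left(\sqrt{2} + 2 \cdot 195 \cdot 190\right)}{4} = 39476 - \frac{195 \left(\sqrt{2} + 74100\right)}{4} = 39476 - \frac{195 \left(74100 + \sqrt{2}\right)}{4} = 39476 - \left(3612375 + \frac{195 \sqrt{2}}{4}\right) = -3572899 - \frac{195 \sqrt{2}}{4}$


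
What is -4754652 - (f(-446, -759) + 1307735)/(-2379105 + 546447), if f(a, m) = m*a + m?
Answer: -4356824689763/916329 ≈ -4.7546e+6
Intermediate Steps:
f(a, m) = m + a*m (f(a, m) = a*m + m = m + a*m)
-4754652 - (f(-446, -759) + 1307735)/(-2379105 + 546447) = -4754652 - (-759*(1 - 446) + 1307735)/(-2379105 + 546447) = -4754652 - (-759*(-445) + 1307735)/(-1832658) = -4754652 - (337755 + 1307735)*(-1)/1832658 = -4754652 - 1645490*(-1)/1832658 = -4754652 - 1*(-822745/916329) = -4754652 + 822745/916329 = -4356824689763/916329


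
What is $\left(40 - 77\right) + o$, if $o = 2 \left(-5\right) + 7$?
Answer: $-40$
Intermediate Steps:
$o = -3$ ($o = -10 + 7 = -3$)
$\left(40 - 77\right) + o = \left(40 - 77\right) - 3 = -37 - 3 = -40$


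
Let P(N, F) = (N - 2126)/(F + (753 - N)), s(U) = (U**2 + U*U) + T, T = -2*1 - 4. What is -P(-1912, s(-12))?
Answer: 4038/2947 ≈ 1.3702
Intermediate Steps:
T = -6 (T = -2 - 4 = -6)
s(U) = -6 + 2*U**2 (s(U) = (U**2 + U*U) - 6 = (U**2 + U**2) - 6 = 2*U**2 - 6 = -6 + 2*U**2)
P(N, F) = (-2126 + N)/(753 + F - N)
-P(-1912, s(-12)) = -(-2126 - 1912)/(753 + (-6 + 2*(-12)**2) - 1*(-1912)) = -(-4038)/(753 + (-6 + 2*144) + 1912) = -(-4038)/(753 + (-6 + 288) + 1912) = -(-4038)/(753 + 282 + 1912) = -(-4038)/2947 = -1*(-4038/2947) = 4038/2947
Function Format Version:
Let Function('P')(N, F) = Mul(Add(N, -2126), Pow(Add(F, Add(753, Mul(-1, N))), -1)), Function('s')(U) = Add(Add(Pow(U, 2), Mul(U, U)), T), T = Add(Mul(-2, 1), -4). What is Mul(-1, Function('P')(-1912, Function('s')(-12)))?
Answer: Rational(4038, 2947) ≈ 1.3702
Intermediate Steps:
T = -6 (T = Add(-2, -4) = -6)
Function('s')(U) = Add(-6, Mul(2, Pow(U, 2))) (Function('s')(U) = Add(Add(Pow(U, 2), Mul(U, U)), -6) = Add(Add(Pow(U, 2), Pow(U, 2)), -6) = Add(Mul(2, Pow(U, 2)), -6) = Add(-6, Mul(2, Pow(U, 2))))
Function('P')(N, F) = Mul(Pow(Add(753, F, Mul(-1, N)), -1), Add(-2126, N)) (Function('P')(N, F) = Mul(Add(-2126, N), Pow(Add(753, F, Mul(-1, N)), -1)) = Mul(Pow(Add(753, F, Mul(-1, N)), -1), Add(-2126, N)))
Mul(-1, Function('P')(-1912, Function('s')(-12))) = Mul(-1, Mul(Pow(Add(753, Add(-6, Mul(2, Pow(-12, 2))), Mul(-1, -1912)), -1), Add(-2126, -1912))) = Mul(-1, Mul(Pow(Add(753, Add(-6, Mul(2, 144)), 1912), -1), -4038)) = Mul(-1, Mul(Pow(Add(753, Add(-6, 288), 1912), -1), -4038)) = Mul(-1, Mul(Pow(Add(753, 282, 1912), -1), -4038)) = Mul(-1, Mul(Pow(2947, -1), -4038)) = Mul(-1, Mul(Rational(1, 2947), -4038)) = Mul(-1, Rational(-4038, 2947)) = Rational(4038, 2947)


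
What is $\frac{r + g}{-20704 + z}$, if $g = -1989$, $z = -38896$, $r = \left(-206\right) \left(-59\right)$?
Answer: $- \frac{2033}{11920} \approx -0.17055$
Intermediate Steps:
$r = 12154$
$\frac{r + g}{-20704 + z} = \frac{12154 - 1989}{-20704 - 38896} = \frac{10165}{-59600} = 10165 \left(- \frac{1}{59600}\right) = - \frac{2033}{11920}$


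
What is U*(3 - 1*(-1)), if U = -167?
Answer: -668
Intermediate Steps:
U*(3 - 1*(-1)) = -167*(3 - 1*(-1)) = -167*(3 + 1) = -167*4 = -668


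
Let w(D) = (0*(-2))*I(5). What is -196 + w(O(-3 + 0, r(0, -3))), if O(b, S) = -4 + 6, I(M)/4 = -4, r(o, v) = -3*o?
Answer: -196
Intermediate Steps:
I(M) = -16 (I(M) = 4*(-4) = -16)
O(b, S) = 2
w(D) = 0 (w(D) = (0*(-2))*(-16) = 0*(-16) = 0)
-196 + w(O(-3 + 0, r(0, -3))) = -196 + 0 = -196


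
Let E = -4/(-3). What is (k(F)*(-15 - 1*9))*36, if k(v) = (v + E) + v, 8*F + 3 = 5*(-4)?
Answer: 3816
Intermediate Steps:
F = -23/8 (F = -3/8 + (5*(-4))/8 = -3/8 + (⅛)*(-20) = -3/8 - 5/2 = -23/8 ≈ -2.8750)
E = 4/3 (E = -4*(-⅓) = 4/3 ≈ 1.3333)
k(v) = 4/3 + 2*v (k(v) = (v + 4/3) + v = (4/3 + v) + v = 4/3 + 2*v)
(k(F)*(-15 - 1*9))*36 = ((4/3 + 2*(-23/8))*(-15 - 1*9))*36 = ((4/3 - 23/4)*(-15 - 9))*36 = -53/12*(-24)*36 = 106*36 = 3816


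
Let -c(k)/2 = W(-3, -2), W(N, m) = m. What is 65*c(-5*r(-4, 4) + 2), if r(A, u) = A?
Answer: 260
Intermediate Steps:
c(k) = 4 (c(k) = -2*(-2) = 4)
65*c(-5*r(-4, 4) + 2) = 65*4 = 260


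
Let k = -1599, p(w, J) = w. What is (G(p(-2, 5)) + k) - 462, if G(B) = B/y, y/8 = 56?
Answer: -461665/224 ≈ -2061.0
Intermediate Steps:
y = 448 (y = 8*56 = 448)
G(B) = B/448
(G(p(-2, 5)) + k) - 462 = ((1/448)*(-2) - 1599) - 462 = (-1/224 - 1599) - 462 = -358177/224 - 462 = -461665/224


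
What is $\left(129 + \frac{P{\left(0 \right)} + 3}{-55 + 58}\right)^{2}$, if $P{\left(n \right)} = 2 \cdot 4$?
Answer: $\frac{158404}{9} \approx 17600.0$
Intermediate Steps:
$P{\left(n \right)} = 8$
$\left(129 + \frac{P{\left(0 \right)} + 3}{-55 + 58}\right)^{2} = \left(129 + \frac{8 + 3}{-55 + 58}\right)^{2} = \left(129 + \frac{11}{3}\right)^{2} = \left(\frac{398}{3}\right)^{2} = \frac{158404}{9}$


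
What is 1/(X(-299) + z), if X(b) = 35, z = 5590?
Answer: 1/5625 ≈ 0.00017778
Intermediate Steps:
1/(X(-299) + z) = 1/(35 + 5590) = 1/5625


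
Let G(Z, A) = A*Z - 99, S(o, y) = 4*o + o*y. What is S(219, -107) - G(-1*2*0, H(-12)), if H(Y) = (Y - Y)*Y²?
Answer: -22458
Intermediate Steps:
H(Y) = 0 (H(Y) = 0*Y² = 0)
G(Z, A) = -99 + A*Z
S(219, -107) - G(-1*2*0, H(-12)) = 219*(4 - 107) - (-99 + 0*(-1*2*0)) = 219*(-103) - (-99 + 0*(-2*0)) = -22557 - (-99 + 0*0) = -22557 - (-99 + 0) = -22557 - 1*(-99) = -22557 + 99 = -22458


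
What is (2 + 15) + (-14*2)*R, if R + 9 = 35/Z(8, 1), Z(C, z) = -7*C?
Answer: 573/2 ≈ 286.50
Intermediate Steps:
R = -77/8 (R = -9 + 35/((-7*8)) = -9 + 35/(-56) = -9 + 35*(-1/56) = -9 - 5/8 = -77/8 ≈ -9.6250)
(2 + 15) + (-14*2)*R = (2 + 15) - 14*2*(-77/8) = 17 - 28*(-77/8) = 17 + 539/2 = 573/2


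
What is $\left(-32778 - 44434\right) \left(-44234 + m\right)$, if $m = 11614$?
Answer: $2518655440$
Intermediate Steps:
$\left(-32778 - 44434\right) \left(-44234 + m\right) = \left(-32778 - 44434\right) \left(-44234 + 11614\right) = \left(-77212\right) \left(-32620\right) = 2518655440$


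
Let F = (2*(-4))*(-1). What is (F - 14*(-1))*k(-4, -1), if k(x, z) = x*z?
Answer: 88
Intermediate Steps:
F = 8 (F = -8*(-1) = 8)
(F - 14*(-1))*k(-4, -1) = (8 - 14*(-1))*(-4*(-1)) = (8 + 14)*4 = 22*4 = 88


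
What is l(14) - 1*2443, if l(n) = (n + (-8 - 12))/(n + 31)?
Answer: -36647/15 ≈ -2443.1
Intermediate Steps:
l(n) = (-20 + n)/(31 + n) (l(n) = (n - 20)/(31 + n) = (-20 + n)/(31 + n))
l(14) - 1*2443 = (-20 + 14)/(31 + 14) - 1*2443 = -6/45 - 2443 = (1/45)*(-6) - 2443 = -2/15 - 2443 = -36647/15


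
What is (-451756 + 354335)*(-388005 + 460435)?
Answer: -7056203030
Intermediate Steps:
(-451756 + 354335)*(-388005 + 460435) = -97421*72430 = -7056203030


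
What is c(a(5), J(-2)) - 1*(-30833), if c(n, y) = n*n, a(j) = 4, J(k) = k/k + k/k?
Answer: 30849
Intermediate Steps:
J(k) = 2 (J(k) = 1 + 1 = 2)
c(n, y) = n**2
c(a(5), J(-2)) - 1*(-30833) = 4**2 - 1*(-30833) = 16 + 30833 = 30849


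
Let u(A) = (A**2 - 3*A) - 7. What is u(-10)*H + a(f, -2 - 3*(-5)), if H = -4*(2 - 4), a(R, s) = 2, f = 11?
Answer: 986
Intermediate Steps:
u(A) = -7 + A**2 - 3*A
H = 8 (H = -4*(-2) = 8)
u(-10)*H + a(f, -2 - 3*(-5)) = (-7 + (-10)**2 - 3*(-10))*8 + 2 = (-7 + 100 + 30)*8 + 2 = 123*8 + 2 = 984 + 2 = 986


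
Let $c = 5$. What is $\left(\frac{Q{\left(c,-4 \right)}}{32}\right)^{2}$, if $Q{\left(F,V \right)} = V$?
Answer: $\frac{1}{64} \approx 0.015625$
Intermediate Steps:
$\left(\frac{Q{\left(c,-4 \right)}}{32}\right)^{2} = \left(- \frac{4}{32}\right)^{2} = \left(\left(-4\right) \frac{1}{32}\right)^{2} = \left(- \frac{1}{8}\right)^{2} = \frac{1}{64}$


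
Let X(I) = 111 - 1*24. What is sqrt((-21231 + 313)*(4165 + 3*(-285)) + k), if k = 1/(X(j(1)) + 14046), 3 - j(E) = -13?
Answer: I*sqrt(13829830913147487)/14133 ≈ 8321.0*I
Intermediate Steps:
j(E) = 16 (j(E) = 3 - 1*(-13) = 3 + 13 = 16)
X(I) = 87 (X(I) = 111 - 24 = 87)
k = 1/14133 (k = 1/(87 + 14046) = 1/14133 ≈ 7.0756e-5)
sqrt((-21231 + 313)*(4165 + 3*(-285)) + k) = sqrt((-21231 + 313)*(4165 + 3*(-285)) + 1/14133) = sqrt(-20918*(4165 - 855) + 1/14133) = sqrt(-20918*3310 + 1/14133) = sqrt(-69238580 + 1/14133) = sqrt(-978548851139/14133) = I*sqrt(13829830913147487)/14133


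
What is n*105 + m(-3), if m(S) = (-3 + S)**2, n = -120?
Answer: -12564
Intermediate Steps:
n*105 + m(-3) = -120*105 + (-3 - 3)**2 = -12600 + (-6)**2 = -12600 + 36 = -12564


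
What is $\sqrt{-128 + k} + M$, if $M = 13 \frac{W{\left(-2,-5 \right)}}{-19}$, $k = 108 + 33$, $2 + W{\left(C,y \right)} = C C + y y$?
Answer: $- \frac{351}{19} + \sqrt{13} \approx -14.868$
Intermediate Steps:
$W{\left(C,y \right)} = -2 + C^{2} + y^{2}$ ($W{\left(C,y \right)} = -2 + \left(C C + y y\right) = -2 + \left(C^{2} + y^{2}\right) = -2 + C^{2} + y^{2}$)
$k = 141$
$M = - \frac{351}{19}$ ($M = 13 \frac{-2 + \left(-2\right)^{2} + \left(-5\right)^{2}}{-19} = 13 \left(-2 + 4 + 25\right) \left(- \frac{1}{19}\right) = 13 \cdot 27 \left(- \frac{1}{19}\right) = 13 \left(- \frac{27}{19}\right) = - \frac{351}{19} \approx -18.474$)
$\sqrt{-128 + k} + M = \sqrt{-128 + 141} - \frac{351}{19} = \sqrt{13} - \frac{351}{19} = - \frac{351}{19} + \sqrt{13}$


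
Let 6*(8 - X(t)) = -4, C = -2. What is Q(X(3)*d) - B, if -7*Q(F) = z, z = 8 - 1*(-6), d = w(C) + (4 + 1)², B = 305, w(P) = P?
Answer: -307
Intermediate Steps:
X(t) = 26/3 (X(t) = 8 - ⅙*(-4) = 8 + ⅔ = 26/3)
d = 23 (d = -2 + (4 + 1)² = -2 + 5² = -2 + 25 = 23)
z = 14 (z = 8 + 6 = 14)
Q(F) = -2 (Q(F) = -⅐*14 = -2)
Q(X(3)*d) - B = -2 - 1*305 = -2 - 305 = -307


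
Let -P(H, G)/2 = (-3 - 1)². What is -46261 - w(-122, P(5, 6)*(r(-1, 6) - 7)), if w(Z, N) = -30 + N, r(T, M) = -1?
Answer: -46487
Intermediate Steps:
P(H, G) = -32 (P(H, G) = -2*(-3 - 1)² = -2*(-4)² = -2*16 = -32)
-46261 - w(-122, P(5, 6)*(r(-1, 6) - 7)) = -46261 - (-30 - 32*(-1 - 7)) = -46261 - (-30 - 32*(-8)) = -46261 - (-30 + 256) = -46261 - 1*226 = -46261 - 226 = -46487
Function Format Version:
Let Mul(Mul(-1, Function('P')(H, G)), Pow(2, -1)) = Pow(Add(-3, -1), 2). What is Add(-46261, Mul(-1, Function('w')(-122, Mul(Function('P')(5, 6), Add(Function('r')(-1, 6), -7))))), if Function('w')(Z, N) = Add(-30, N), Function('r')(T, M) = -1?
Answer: -46487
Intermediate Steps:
Function('P')(H, G) = -32 (Function('P')(H, G) = Mul(-2, Pow(Add(-3, -1), 2)) = Mul(-2, Pow(-4, 2)) = Mul(-2, 16) = -32)
Add(-46261, Mul(-1, Function('w')(-122, Mul(Function('P')(5, 6), Add(Function('r')(-1, 6), -7))))) = Add(-46261, Mul(-1, Add(-30, Mul(-32, Add(-1, -7))))) = Add(-46261, Mul(-1, Add(-30, Mul(-32, -8)))) = Add(-46261, Mul(-1, Add(-30, 256))) = Add(-46261, Mul(-1, 226)) = Add(-46261, -226) = -46487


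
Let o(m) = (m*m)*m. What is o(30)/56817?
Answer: 3000/6313 ≈ 0.47521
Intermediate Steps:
o(m) = m³ (o(m) = m²*m = m³)
o(30)/56817 = 30³/56817 = 27000*(1/56817) = 3000/6313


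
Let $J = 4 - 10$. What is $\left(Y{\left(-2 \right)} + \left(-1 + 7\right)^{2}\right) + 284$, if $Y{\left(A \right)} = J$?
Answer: $314$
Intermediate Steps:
$J = -6$ ($J = 4 - 10 = -6$)
$Y{\left(A \right)} = -6$
$\left(Y{\left(-2 \right)} + \left(-1 + 7\right)^{2}\right) + 284 = \left(-6 + \left(-1 + 7\right)^{2}\right) + 284 = \left(-6 + 6^{2}\right) + 284 = \left(-6 + 36\right) + 284 = 30 + 284 = 314$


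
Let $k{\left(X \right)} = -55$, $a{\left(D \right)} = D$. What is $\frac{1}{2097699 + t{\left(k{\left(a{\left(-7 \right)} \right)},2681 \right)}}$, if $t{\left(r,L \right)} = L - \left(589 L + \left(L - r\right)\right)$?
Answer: $\frac{1}{518535} \approx 1.9285 \cdot 10^{-6}$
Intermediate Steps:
$t{\left(r,L \right)} = r - 589 L$ ($t{\left(r,L \right)} = L - \left(- r + 590 L\right) = r - 589 L$)
$\frac{1}{2097699 + t{\left(k{\left(a{\left(-7 \right)} \right)},2681 \right)}} = \frac{1}{2097699 - 1579164} = \frac{1}{518535}$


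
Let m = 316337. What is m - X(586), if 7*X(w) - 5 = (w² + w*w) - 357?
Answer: 1527919/7 ≈ 2.1827e+5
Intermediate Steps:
X(w) = -352/7 + 2*w²/7 (X(w) = 5/7 + ((w² + w*w) - 357)/7 = 5/7 + ((w² + w²) - 357)/7 = 5/7 + (2*w² - 357)/7 = 5/7 + (-357 + 2*w²)/7 = 5/7 + (-51 + 2*w²/7) = -352/7 + 2*w²/7)
m - X(586) = 316337 - (-352/7 + (2/7)*586²) = 316337 - (-352/7 + (2/7)*343396) = 316337 - (-352/7 + 686792/7) = 316337 - 1*686440/7 = 316337 - 686440/7 = 1527919/7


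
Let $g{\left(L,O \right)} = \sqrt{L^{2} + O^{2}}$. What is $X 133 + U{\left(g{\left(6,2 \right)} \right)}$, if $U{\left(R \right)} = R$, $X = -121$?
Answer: $-16093 + 2 \sqrt{10} \approx -16087.0$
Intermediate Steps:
$X 133 + U{\left(g{\left(6,2 \right)} \right)} = \left(-121\right) 133 + \sqrt{6^{2} + 2^{2}} = -16093 + \sqrt{36 + 4} = -16093 + \sqrt{40} = -16093 + 2 \sqrt{10}$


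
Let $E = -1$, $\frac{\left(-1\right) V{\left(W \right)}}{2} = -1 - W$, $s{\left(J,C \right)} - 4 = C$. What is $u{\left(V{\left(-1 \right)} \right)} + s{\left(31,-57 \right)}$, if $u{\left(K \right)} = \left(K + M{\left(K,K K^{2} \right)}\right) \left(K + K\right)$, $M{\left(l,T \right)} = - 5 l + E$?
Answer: $-53$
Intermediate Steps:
$s{\left(J,C \right)} = 4 + C$
$V{\left(W \right)} = 2 + 2 W$ ($V{\left(W \right)} = - 2 \left(-1 - W\right) = 2 + 2 W$)
$M{\left(l,T \right)} = -1 - 5 l$ ($M{\left(l,T \right)} = - 5 l - 1 = -1 - 5 l$)
$u{\left(K \right)} = 2 K \left(-1 - 4 K\right)$ ($u{\left(K \right)} = \left(K - \left(1 + 5 K\right)\right) \left(K + K\right) = \left(-1 - 4 K\right) 2 K = 2 K \left(-1 - 4 K\right)$)
$u{\left(V{\left(-1 \right)} \right)} + s{\left(31,-57 \right)} = - 2 \left(2 + 2 \left(-1\right)\right) \left(1 + 4 \left(2 + 2 \left(-1\right)\right)\right) + \left(4 - 57\right) = - 2 \left(2 - 2\right) \left(1 + 4 \left(2 - 2\right)\right) - 53 = \left(-2\right) 0 \left(1 + 4 \cdot 0\right) - 53 = \left(-2\right) 0 \left(1 + 0\right) - 53 = \left(-2\right) 0 \cdot 1 - 53 = 0 - 53 = -53$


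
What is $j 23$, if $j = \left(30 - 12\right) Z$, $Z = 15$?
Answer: $6210$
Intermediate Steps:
$j = 270$ ($j = \left(30 - 12\right) 15 = 18 \cdot 15 = 270$)
$j 23 = 270 \cdot 23 = 6210$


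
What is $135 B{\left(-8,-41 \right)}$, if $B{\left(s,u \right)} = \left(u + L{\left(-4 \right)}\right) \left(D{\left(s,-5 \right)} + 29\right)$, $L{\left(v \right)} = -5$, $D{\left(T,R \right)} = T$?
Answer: $-130410$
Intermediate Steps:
$B{\left(s,u \right)} = \left(-5 + u\right) \left(29 + s\right)$ ($B{\left(s,u \right)} = \left(u - 5\right) \left(s + 29\right) = \left(-5 + u\right) \left(29 + s\right)$)
$135 B{\left(-8,-41 \right)} = 135 \left(-145 - -40 + 29 \left(-41\right) - -328\right) = 135 \left(-145 + 40 - 1189 + 328\right) = 135 \left(-966\right) = -130410$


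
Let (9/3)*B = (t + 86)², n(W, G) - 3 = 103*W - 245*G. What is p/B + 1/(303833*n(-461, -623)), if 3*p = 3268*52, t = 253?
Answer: 5429380277881561/3671675283054915 ≈ 1.4787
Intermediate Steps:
n(W, G) = 3 - 245*G + 103*W (n(W, G) = 3 + (103*W - 245*G) = 3 + (-245*G + 103*W) = 3 - 245*G + 103*W)
p = 169936/3 (p = (3268*52)/3 = (⅓)*169936 = 169936/3 ≈ 56645.)
B = 38307 (B = (253 + 86)²/3 = (⅓)*339² = (⅓)*114921 = 38307)
p/B + 1/(303833*n(-461, -623)) = (169936/3)/38307 + 1/(303833*(3 - 245*(-623) + 103*(-461))) = (169936/3)*(1/38307) + 1/(303833*(3 + 152635 - 47483)) = 169936/114921 + (1/303833)/105155 = 169936/114921 + (1/303833)*(1/105155) = 169936/114921 + 1/31949559115 = 5429380277881561/3671675283054915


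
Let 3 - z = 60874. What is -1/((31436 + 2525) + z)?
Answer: 1/26910 ≈ 3.7161e-5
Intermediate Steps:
z = -60871 (z = 3 - 1*60874 = 3 - 60874 = -60871)
-1/((31436 + 2525) + z) = -1/((31436 + 2525) - 60871) = -1/(33961 - 60871) = -1/(-26910) = -1*(-1/26910) = 1/26910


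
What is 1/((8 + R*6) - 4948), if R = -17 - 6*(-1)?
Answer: -1/5006 ≈ -0.00019976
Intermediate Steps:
R = -11 (R = -17 - 1*(-6) = -17 + 6 = -11)
1/((8 + R*6) - 4948) = 1/((8 - 11*6) - 4948) = 1/((8 - 66) - 4948) = 1/(-58 - 4948) = 1/(-5006) = -1/5006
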